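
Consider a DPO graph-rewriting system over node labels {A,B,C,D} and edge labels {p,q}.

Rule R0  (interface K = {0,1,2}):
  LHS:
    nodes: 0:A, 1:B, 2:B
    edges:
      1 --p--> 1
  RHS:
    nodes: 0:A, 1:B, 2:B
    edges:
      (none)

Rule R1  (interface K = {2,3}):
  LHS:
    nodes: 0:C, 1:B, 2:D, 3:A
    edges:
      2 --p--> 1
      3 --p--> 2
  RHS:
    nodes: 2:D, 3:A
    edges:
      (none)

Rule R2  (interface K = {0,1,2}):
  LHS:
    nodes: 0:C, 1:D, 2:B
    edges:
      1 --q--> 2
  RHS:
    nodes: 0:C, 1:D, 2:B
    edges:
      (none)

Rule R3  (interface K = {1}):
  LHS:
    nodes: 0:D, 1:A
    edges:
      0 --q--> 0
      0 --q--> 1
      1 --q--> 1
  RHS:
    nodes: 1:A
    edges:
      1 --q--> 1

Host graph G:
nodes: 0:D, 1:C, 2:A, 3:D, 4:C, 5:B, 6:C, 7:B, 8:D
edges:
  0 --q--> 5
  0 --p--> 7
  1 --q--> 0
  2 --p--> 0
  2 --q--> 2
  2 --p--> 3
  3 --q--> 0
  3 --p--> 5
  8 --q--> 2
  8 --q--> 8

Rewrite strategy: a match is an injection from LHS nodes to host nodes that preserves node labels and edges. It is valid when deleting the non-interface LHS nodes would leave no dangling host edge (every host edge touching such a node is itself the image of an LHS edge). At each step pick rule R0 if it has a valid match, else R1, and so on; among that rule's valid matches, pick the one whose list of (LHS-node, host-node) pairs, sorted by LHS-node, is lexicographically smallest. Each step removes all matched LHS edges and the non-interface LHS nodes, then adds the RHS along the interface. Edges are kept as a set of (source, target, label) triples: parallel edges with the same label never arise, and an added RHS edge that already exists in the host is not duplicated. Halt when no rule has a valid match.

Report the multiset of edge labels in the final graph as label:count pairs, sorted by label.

[0] host  ⇒  9 nodes, 10 edges  {0-q->5 0-p->7 1-q->0 2-p->0 2-q->2 2-p->3 3-q->0 3-p->5 8-q->2 8-q->8}
[1] R1 @ {0↦4, 1↦7, 2↦0, 3↦2}  ⇒  7 nodes, 8 edges  {0-q->5 1-q->0 2-q->2 2-p->3 3-q->0 3-p->5 8-q->2 8-q->8}
[2] R2 @ {0↦1, 1↦0, 2↦5}  ⇒  7 nodes, 7 edges  {1-q->0 2-q->2 2-p->3 3-q->0 3-p->5 8-q->2 8-q->8}
[3] R1 @ {0↦6, 1↦5, 2↦3, 3↦2}  ⇒  5 nodes, 5 edges  {1-q->0 2-q->2 3-q->0 8-q->2 8-q->8}
[4] R3 @ {0↦8, 1↦2}  ⇒  4 nodes, 3 edges  {1-q->0 2-q->2 3-q->0}
normal form: no rule applies after step 4
NF edges: [(1, 0, 'q'), (2, 2, 'q'), (3, 0, 'q')]

Answer: q:3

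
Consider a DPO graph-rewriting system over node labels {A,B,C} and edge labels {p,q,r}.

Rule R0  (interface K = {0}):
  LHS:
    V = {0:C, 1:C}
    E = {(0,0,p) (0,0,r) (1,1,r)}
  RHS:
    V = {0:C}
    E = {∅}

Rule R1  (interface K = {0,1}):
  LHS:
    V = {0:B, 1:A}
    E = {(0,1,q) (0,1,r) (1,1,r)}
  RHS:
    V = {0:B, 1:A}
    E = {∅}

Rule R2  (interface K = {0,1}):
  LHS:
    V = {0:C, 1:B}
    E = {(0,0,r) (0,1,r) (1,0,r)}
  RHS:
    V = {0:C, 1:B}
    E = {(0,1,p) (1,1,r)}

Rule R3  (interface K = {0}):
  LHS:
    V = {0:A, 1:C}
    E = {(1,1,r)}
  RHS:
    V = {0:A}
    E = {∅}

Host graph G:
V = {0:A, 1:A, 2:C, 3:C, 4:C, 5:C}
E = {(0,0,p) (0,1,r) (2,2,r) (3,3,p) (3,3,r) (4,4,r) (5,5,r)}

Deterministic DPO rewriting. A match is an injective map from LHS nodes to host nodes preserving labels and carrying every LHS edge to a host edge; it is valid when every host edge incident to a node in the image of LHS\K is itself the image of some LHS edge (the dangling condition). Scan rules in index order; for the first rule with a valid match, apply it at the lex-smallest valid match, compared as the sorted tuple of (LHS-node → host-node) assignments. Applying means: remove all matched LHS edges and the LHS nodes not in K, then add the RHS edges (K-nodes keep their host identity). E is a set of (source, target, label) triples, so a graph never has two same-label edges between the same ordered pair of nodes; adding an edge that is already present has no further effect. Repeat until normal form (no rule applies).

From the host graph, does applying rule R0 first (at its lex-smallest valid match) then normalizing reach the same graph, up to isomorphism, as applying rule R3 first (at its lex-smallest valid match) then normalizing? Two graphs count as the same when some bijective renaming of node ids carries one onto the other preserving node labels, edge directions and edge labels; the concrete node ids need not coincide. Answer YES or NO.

branch R0-first: apply at {0↦3, 1↦2} → |E|=4, then 2 more step(s) → NF |V|=3 |E|=2 V={0:A, 1:A, 3:C} E=0-p->0 0-r->1
branch R3-first: apply at {0↦0, 1↦2} → |E|=6, then 2 more step(s) → NF |V|=3 |E|=2 V={0:A, 1:A, 3:C} E=0-p->0 0-r->1
graphs isomorphic (equal up to label-preserving node renaming)

Answer: YES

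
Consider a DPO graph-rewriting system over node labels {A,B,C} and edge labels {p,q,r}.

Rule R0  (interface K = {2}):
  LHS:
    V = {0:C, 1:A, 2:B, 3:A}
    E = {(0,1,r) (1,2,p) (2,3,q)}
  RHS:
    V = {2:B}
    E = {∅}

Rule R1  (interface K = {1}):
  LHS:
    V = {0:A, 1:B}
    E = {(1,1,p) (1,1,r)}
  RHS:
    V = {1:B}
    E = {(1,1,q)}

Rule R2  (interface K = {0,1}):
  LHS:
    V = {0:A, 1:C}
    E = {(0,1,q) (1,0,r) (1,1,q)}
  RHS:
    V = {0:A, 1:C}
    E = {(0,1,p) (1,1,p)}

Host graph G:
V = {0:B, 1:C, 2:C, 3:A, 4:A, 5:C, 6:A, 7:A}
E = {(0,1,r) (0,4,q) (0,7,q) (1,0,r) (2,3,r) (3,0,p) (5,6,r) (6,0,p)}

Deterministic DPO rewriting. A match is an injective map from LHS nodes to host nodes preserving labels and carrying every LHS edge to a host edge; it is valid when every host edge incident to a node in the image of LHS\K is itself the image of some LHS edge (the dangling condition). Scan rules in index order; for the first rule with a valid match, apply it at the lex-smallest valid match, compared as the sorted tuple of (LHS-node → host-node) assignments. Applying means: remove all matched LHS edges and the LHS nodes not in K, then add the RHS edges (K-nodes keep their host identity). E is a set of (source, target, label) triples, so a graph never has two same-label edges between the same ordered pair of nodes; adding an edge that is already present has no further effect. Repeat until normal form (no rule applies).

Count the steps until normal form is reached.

initial: |V|=8 |E|=8  E = 0-r->1 0-q->4 0-q->7 1-r->0 2-r->3 3-p->0 5-r->6 6-p->0
step 1: apply R0 at {0↦2, 1↦3, 2↦0, 3↦4}  → |V|=5 |E|=5  E = 0-r->1 0-q->7 1-r->0 5-r->6 6-p->0
step 2: apply R0 at {0↦5, 1↦6, 2↦0, 3↦7}  → |V|=2 |E|=2  E = 0-r->1 1-r->0
final graph: no rule applies after step 2

Answer: 2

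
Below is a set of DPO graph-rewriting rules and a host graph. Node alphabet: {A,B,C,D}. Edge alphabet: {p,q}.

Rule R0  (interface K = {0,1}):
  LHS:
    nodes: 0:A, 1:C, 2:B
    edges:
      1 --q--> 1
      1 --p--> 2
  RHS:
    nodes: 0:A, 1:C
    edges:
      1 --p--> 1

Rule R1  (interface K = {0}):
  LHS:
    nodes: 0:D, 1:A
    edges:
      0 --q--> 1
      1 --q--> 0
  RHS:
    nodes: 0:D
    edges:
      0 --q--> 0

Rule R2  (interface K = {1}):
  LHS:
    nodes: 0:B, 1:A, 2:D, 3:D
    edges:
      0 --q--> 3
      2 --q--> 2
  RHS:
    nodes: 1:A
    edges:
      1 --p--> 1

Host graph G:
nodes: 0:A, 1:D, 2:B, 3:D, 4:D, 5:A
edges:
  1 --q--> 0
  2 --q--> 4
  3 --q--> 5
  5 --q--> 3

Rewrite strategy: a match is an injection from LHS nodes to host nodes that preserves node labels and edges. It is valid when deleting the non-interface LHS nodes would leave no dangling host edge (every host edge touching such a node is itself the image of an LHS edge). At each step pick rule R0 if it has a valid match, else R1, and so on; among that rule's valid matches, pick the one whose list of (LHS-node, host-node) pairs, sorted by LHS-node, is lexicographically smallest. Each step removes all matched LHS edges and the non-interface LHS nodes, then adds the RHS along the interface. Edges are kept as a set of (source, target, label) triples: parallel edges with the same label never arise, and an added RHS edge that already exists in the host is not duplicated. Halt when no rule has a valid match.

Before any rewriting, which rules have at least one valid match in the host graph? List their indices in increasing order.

R0: no valid match — LHS pattern not found
R1: 1 valid match — {0↦3, 1↦5}
R2: no valid match — LHS pattern not found

Answer: [R1]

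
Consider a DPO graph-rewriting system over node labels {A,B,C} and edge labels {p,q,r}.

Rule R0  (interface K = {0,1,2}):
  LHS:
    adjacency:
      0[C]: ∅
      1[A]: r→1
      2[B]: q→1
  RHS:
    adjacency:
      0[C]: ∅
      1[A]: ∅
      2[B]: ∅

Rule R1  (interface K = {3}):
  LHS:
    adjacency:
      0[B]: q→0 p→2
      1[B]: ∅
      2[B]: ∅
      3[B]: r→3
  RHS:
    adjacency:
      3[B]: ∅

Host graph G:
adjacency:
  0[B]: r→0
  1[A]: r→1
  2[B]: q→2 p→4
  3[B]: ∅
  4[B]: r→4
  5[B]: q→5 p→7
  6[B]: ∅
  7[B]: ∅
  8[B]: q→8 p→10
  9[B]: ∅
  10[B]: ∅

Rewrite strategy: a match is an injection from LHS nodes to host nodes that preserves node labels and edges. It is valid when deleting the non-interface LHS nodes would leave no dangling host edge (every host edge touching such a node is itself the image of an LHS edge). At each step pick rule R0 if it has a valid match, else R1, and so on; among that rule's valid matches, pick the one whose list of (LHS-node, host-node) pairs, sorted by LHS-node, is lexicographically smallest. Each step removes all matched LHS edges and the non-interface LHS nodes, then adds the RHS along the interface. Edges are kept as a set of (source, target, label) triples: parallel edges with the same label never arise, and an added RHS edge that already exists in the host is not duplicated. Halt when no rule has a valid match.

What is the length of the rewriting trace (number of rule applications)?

start.  V:11 E:9  edges: 0-r->0 1-r->1 2-q->2 2-p->4 4-r->4 5-q->5 5-p->7 8-q->8 8-p->10
1. fire R1 via {0↦5, 1↦3, 2↦7, 3↦0}  →  V:8 E:6  edges: 1-r->1 2-q->2 2-p->4 4-r->4 8-q->8 8-p->10
2. fire R1 via {0↦8, 1↦0, 2↦10, 3↦4}  →  V:5 E:3  edges: 1-r->1 2-q->2 2-p->4
normal form: no rule applies after step 2

Answer: 2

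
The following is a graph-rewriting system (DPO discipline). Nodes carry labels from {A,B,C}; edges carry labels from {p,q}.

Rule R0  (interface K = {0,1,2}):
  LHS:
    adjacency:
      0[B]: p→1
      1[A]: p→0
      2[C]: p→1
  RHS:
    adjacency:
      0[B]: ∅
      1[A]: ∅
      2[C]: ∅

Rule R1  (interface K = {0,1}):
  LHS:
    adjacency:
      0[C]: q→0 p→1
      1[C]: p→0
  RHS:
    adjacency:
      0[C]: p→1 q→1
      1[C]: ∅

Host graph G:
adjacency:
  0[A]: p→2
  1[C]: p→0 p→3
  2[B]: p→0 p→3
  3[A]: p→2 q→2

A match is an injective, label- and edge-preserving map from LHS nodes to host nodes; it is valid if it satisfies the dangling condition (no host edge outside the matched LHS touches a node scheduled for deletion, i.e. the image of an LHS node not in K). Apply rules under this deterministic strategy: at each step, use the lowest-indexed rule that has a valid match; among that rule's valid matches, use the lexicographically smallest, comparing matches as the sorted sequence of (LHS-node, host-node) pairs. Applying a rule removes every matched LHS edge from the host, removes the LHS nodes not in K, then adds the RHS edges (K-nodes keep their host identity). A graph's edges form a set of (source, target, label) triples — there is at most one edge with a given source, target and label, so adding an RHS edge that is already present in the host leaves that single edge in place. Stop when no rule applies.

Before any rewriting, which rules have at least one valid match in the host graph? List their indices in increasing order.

Answer: [R0]

Derivation:
R0: 2 valid matches — {0↦2, 1↦0, 2↦1}, {0↦2, 1↦3, 2↦1}
R1: no valid match — LHS pattern not found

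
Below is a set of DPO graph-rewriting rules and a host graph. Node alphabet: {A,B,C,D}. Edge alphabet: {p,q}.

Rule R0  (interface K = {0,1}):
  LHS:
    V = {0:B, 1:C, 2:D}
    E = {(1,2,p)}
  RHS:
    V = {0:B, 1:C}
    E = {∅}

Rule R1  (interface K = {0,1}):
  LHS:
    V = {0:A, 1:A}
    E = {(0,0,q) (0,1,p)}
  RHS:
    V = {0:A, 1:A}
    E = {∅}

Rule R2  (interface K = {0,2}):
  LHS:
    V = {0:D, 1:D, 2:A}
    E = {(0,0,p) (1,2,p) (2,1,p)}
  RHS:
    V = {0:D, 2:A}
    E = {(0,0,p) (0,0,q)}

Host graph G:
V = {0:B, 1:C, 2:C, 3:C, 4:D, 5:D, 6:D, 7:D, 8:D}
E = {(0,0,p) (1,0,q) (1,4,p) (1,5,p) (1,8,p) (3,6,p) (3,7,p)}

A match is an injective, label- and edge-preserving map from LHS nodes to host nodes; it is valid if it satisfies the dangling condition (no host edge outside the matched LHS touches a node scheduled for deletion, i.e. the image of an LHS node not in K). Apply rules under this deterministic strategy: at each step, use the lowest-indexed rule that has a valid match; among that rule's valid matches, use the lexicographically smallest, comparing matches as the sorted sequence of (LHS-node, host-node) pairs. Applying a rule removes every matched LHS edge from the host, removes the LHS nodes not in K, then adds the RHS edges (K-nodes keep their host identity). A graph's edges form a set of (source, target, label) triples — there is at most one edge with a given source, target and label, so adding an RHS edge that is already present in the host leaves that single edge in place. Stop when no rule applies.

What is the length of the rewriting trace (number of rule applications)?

Answer: 5

Steps:
initial: |V|=9 |E|=7  E = 0-p->0 1-q->0 1-p->4 1-p->5 1-p->8 3-p->6 3-p->7
step 1: apply R0 at {0↦0, 1↦1, 2↦4}  → |V|=8 |E|=6  E = 0-p->0 1-q->0 1-p->5 1-p->8 3-p->6 3-p->7
step 2: apply R0 at {0↦0, 1↦1, 2↦5}  → |V|=7 |E|=5  E = 0-p->0 1-q->0 1-p->8 3-p->6 3-p->7
step 3: apply R0 at {0↦0, 1↦1, 2↦8}  → |V|=6 |E|=4  E = 0-p->0 1-q->0 3-p->6 3-p->7
step 4: apply R0 at {0↦0, 1↦3, 2↦6}  → |V|=5 |E|=3  E = 0-p->0 1-q->0 3-p->7
step 5: apply R0 at {0↦0, 1↦3, 2↦7}  → |V|=4 |E|=2  E = 0-p->0 1-q->0
normal form: no rule applies after step 5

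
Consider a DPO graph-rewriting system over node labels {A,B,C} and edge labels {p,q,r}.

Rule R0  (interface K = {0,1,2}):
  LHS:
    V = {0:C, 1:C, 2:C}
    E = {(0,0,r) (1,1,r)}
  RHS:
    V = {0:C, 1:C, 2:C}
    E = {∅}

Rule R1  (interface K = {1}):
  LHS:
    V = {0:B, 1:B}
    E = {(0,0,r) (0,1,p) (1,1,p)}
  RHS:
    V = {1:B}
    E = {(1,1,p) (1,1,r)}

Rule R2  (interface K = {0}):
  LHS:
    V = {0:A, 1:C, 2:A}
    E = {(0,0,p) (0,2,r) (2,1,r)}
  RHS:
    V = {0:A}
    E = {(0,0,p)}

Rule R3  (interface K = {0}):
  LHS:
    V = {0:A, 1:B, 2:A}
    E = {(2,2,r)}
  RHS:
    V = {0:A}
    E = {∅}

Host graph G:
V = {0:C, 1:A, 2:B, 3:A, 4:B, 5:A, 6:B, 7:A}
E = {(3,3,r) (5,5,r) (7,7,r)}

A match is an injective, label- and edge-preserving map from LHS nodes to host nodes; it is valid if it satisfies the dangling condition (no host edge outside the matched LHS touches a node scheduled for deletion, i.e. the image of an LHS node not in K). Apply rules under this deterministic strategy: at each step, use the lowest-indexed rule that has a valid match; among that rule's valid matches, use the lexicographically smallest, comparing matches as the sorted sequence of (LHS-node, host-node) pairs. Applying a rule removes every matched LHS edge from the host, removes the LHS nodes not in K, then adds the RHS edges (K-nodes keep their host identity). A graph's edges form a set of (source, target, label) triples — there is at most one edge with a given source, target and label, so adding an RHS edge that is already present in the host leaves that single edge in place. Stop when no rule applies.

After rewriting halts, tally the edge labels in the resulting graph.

Answer: (no edges)

Steps:
[0] host  ⇒  8 nodes, 3 edges  {3-r->3 5-r->5 7-r->7}
[1] R3 @ {0↦1, 1↦2, 2↦3}  ⇒  6 nodes, 2 edges  {5-r->5 7-r->7}
[2] R3 @ {0↦1, 1↦4, 2↦5}  ⇒  4 nodes, 1 edges  {7-r->7}
[3] R3 @ {0↦1, 1↦6, 2↦7}  ⇒  2 nodes, 0 edges  {∅}
normal form: no rule applies after step 3
NF edges: []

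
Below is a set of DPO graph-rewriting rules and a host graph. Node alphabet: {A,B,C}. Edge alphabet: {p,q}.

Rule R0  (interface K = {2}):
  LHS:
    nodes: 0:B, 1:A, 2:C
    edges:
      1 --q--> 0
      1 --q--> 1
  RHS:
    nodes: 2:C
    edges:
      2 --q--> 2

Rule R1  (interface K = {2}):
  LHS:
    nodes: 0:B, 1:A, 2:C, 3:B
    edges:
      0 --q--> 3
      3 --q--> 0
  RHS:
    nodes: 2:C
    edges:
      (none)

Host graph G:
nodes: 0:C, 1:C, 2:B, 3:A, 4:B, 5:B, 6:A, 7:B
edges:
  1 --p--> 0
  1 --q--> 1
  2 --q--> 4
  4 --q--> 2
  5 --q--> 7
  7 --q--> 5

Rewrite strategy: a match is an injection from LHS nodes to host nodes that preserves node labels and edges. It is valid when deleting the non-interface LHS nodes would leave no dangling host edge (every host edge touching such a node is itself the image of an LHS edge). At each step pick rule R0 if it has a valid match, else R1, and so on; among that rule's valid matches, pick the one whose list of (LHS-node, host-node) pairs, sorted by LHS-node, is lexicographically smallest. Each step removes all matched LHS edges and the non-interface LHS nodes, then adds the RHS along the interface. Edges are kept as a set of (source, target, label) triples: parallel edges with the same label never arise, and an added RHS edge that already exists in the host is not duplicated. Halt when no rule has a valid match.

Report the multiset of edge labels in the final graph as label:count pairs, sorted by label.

Answer: p:1 q:1

Rewrite trace:
start.  V:8 E:6  edges: 1-p->0 1-q->1 2-q->4 4-q->2 5-q->7 7-q->5
1. fire R1 via {0↦2, 1↦3, 2↦0, 3↦4}  →  V:5 E:4  edges: 1-p->0 1-q->1 5-q->7 7-q->5
2. fire R1 via {0↦5, 1↦6, 2↦0, 3↦7}  →  V:2 E:2  edges: 1-p->0 1-q->1
final graph: no rule applies after step 2
NF edges: [(1, 0, 'p'), (1, 1, 'q')]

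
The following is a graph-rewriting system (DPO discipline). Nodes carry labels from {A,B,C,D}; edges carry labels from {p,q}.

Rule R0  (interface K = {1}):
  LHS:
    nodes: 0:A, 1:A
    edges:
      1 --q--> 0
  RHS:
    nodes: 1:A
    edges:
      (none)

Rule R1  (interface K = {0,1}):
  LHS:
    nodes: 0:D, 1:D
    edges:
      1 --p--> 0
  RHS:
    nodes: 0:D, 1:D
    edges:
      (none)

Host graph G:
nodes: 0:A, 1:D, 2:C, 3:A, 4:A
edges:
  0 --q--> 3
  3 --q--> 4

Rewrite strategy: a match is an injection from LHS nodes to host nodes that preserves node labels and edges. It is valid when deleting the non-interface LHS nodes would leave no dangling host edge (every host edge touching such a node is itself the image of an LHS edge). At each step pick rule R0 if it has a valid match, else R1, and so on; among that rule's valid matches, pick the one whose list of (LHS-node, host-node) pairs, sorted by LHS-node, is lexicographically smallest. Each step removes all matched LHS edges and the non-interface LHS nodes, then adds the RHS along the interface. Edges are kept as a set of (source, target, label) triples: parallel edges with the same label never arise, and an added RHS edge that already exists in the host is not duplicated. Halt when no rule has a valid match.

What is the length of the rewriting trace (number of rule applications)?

start.  V:5 E:2  edges: 0-q->3 3-q->4
1. fire R0 via {0↦4, 1↦3}  →  V:4 E:1  edges: 0-q->3
2. fire R0 via {0↦3, 1↦0}  →  V:3 E:0  edges: ∅
normal form: no rule applies after step 2

Answer: 2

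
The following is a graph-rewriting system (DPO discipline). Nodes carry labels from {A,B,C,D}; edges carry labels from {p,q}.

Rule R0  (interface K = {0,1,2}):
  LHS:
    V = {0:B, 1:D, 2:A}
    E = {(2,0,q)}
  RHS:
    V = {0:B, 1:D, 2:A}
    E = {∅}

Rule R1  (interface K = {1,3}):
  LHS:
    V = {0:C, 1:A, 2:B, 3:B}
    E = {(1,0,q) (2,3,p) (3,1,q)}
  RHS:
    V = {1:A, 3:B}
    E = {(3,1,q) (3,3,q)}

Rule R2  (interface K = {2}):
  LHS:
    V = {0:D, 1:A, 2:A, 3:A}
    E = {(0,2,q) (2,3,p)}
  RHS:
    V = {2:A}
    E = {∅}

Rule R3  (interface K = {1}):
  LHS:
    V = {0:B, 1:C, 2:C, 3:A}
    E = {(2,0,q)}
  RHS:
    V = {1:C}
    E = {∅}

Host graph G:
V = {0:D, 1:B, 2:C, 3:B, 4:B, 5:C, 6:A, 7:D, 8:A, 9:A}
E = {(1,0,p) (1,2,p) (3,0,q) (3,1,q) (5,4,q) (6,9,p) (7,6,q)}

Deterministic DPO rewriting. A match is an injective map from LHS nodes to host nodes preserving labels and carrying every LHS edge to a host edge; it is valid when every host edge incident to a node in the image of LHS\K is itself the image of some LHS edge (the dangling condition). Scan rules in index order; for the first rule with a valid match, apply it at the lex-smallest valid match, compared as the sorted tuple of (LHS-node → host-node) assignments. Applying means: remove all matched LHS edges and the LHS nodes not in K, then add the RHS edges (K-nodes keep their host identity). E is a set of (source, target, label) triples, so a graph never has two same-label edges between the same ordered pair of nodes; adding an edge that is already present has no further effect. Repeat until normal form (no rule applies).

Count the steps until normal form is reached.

Answer: 2

Rewrite trace:
initial: |V|=10 |E|=7  E = 1-p->0 1-p->2 3-q->0 3-q->1 5-q->4 6-p->9 7-q->6
step 1: apply R2 at {0↦7, 1↦8, 2↦6, 3↦9}  → |V|=7 |E|=5  E = 1-p->0 1-p->2 3-q->0 3-q->1 5-q->4
step 2: apply R3 at {0↦4, 1↦2, 2↦5, 3↦6}  → |V|=4 |E|=4  E = 1-p->0 1-p->2 3-q->0 3-q->1
final graph: no rule applies after step 2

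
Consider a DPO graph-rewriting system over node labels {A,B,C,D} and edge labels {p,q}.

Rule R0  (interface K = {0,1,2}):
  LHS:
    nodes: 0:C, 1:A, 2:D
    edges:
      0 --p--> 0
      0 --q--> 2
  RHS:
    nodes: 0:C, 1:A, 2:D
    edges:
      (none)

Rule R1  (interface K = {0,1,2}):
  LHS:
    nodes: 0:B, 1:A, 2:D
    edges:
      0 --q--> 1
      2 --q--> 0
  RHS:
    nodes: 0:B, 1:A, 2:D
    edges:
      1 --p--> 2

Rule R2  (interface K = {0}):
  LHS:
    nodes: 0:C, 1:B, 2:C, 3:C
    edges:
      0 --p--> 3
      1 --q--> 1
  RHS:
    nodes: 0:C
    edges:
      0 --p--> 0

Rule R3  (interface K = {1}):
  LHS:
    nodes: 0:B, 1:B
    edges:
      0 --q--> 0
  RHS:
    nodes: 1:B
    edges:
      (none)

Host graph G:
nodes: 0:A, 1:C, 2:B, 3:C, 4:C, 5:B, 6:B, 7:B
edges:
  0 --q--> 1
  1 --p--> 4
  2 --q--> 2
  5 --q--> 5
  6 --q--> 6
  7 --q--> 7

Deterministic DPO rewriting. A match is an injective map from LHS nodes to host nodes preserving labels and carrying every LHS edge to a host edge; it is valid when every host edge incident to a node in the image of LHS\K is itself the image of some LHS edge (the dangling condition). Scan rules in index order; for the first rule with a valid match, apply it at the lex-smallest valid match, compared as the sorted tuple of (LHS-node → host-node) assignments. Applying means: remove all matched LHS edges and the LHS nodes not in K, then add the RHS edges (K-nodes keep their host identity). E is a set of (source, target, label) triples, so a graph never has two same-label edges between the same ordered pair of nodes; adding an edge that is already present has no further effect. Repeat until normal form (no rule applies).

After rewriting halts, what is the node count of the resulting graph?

[0] host  ⇒  8 nodes, 6 edges  {0-q->1 1-p->4 2-q->2 5-q->5 6-q->6 7-q->7}
[1] R2 @ {0↦1, 1↦2, 2↦3, 3↦4}  ⇒  5 nodes, 5 edges  {0-q->1 1-p->1 5-q->5 6-q->6 7-q->7}
[2] R3 @ {0↦5, 1↦6}  ⇒  4 nodes, 4 edges  {0-q->1 1-p->1 6-q->6 7-q->7}
[3] R3 @ {0↦6, 1↦7}  ⇒  3 nodes, 3 edges  {0-q->1 1-p->1 7-q->7}
final graph: no rule applies after step 3
NF nodes: {0:A, 1:C, 7:B}

Answer: 3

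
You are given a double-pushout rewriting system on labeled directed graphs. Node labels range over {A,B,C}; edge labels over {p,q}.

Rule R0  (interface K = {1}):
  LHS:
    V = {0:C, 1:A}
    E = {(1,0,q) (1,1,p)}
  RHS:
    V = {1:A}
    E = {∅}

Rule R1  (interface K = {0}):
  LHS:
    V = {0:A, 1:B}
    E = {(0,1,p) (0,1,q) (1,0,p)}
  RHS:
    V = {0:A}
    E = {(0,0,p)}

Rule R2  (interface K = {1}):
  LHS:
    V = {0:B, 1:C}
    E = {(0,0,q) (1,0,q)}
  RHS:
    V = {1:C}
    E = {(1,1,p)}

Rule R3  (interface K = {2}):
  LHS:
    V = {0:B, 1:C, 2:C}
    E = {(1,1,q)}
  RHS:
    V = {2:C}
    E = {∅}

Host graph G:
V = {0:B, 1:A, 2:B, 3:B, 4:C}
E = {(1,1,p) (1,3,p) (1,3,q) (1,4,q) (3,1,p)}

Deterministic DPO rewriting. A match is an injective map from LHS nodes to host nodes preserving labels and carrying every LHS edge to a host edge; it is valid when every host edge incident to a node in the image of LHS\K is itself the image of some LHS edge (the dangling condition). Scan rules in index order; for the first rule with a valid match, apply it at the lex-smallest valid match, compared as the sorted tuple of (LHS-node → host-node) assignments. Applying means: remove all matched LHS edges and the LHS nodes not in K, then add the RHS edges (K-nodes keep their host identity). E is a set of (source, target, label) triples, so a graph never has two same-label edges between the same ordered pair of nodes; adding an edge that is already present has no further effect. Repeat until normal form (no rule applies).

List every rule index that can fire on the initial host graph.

Answer: [R0,R1]

Steps:
R0: 1 valid match — {0↦4, 1↦1}
R1: 1 valid match — {0↦1, 1↦3}
R2: no valid match — LHS pattern not found
R3: no valid match — LHS pattern not found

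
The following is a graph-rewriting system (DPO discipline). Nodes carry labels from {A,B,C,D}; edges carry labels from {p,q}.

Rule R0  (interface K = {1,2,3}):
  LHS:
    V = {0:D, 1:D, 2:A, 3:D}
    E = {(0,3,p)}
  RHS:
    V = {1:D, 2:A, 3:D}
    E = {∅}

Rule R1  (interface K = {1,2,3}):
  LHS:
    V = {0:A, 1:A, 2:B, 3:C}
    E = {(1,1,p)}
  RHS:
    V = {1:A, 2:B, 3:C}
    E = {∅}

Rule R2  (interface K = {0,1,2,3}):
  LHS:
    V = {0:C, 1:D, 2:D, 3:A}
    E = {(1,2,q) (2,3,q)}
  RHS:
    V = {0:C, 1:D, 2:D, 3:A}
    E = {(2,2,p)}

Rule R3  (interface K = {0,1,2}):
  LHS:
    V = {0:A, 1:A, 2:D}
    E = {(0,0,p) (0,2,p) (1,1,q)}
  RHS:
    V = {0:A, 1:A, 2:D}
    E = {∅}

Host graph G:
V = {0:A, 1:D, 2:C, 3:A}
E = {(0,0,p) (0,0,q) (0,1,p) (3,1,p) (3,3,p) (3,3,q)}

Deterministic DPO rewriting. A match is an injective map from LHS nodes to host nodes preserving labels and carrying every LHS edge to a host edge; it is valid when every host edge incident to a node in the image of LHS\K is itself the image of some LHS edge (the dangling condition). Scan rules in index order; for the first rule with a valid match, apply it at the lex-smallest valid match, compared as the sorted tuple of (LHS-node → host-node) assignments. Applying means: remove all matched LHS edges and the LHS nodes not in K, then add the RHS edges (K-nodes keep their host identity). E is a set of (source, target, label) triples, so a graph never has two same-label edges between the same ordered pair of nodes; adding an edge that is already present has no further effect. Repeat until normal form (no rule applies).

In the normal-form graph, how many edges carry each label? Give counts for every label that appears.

initial: |V|=4 |E|=6  E = 0-p->0 0-q->0 0-p->1 3-p->1 3-p->3 3-q->3
step 1: apply R3 at {0↦0, 1↦3, 2↦1}  → |V|=4 |E|=3  E = 0-q->0 3-p->1 3-p->3
step 2: apply R3 at {0↦3, 1↦0, 2↦1}  → |V|=4 |E|=0  E = ∅
halt: no rule applies after step 2
NF edges: []

Answer: (no edges)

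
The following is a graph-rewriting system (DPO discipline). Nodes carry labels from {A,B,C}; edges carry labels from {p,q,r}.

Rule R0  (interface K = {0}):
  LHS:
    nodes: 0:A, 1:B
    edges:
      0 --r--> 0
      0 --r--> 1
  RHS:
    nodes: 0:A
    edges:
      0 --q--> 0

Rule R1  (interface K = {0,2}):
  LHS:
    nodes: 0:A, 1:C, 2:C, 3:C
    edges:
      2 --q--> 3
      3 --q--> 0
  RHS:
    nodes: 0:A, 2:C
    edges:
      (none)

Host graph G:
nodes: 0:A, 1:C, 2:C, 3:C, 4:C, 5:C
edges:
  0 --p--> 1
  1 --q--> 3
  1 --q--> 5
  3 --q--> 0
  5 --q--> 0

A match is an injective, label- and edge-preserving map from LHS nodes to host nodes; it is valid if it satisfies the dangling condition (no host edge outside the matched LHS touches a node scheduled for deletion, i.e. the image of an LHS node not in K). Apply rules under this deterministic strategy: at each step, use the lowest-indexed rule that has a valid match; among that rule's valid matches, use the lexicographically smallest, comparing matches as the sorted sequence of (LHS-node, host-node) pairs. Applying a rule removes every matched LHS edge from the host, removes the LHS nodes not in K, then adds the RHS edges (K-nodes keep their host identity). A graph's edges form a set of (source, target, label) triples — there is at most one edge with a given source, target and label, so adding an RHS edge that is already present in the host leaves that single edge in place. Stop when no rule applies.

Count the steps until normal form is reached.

initial: |V|=6 |E|=5  E = 0-p->1 1-q->3 1-q->5 3-q->0 5-q->0
step 1: apply R1 at {0↦0, 1↦2, 2↦1, 3↦3}  → |V|=4 |E|=3  E = 0-p->1 1-q->5 5-q->0
step 2: apply R1 at {0↦0, 1↦4, 2↦1, 3↦5}  → |V|=2 |E|=1  E = 0-p->1
halt: no rule applies after step 2

Answer: 2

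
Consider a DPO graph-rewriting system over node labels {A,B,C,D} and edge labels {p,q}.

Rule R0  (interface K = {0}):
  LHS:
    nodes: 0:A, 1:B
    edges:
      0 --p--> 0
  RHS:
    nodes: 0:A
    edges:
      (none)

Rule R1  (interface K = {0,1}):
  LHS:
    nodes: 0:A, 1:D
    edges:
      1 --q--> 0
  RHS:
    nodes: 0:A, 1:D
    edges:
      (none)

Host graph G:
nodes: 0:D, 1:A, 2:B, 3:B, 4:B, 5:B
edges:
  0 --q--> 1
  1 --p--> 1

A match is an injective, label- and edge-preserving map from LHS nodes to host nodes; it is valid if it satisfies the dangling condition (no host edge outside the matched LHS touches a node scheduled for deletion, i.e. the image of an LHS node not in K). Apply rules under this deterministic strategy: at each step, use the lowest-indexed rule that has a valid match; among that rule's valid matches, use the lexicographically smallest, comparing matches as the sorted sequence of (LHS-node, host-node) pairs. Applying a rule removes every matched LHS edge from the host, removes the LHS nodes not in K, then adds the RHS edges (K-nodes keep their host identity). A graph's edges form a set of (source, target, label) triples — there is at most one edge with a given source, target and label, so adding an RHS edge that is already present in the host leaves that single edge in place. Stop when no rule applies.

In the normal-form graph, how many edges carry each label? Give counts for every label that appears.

initial: |V|=6 |E|=2  E = 0-q->1 1-p->1
step 1: apply R0 at {0↦1, 1↦2}  → |V|=5 |E|=1  E = 0-q->1
step 2: apply R1 at {0↦1, 1↦0}  → |V|=5 |E|=0  E = ∅
final graph: no rule applies after step 2
NF edges: []

Answer: (no edges)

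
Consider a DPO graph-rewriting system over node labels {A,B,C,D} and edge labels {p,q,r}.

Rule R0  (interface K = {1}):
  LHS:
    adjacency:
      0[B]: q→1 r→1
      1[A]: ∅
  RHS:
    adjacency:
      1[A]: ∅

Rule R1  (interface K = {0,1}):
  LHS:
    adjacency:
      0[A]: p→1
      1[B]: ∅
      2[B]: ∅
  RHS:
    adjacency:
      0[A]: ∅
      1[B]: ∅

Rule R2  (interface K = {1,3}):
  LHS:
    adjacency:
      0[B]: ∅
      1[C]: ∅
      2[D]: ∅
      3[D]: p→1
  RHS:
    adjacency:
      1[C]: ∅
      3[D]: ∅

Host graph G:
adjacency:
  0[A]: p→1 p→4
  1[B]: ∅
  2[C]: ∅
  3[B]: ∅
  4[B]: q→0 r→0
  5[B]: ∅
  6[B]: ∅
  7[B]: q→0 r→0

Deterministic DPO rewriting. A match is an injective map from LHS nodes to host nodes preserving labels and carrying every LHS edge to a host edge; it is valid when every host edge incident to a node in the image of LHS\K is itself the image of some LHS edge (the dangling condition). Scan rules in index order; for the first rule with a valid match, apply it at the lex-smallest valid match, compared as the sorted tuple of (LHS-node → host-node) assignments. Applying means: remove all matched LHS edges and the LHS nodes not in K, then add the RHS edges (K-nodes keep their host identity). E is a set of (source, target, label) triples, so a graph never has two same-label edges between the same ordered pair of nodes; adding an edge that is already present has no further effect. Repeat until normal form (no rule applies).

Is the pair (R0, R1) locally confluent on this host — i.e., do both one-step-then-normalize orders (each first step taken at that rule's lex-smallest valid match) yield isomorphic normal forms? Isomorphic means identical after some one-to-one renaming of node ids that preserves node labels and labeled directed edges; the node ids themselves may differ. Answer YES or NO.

Answer: YES

Steps:
branch R0-first: apply at {0↦7, 1↦0} → |E|=4, then 3 more step(s) → NF |V|=4 |E|=0 V={0:A, 2:C, 5:B, 6:B} E=∅
branch R1-first: apply at {0↦0, 1↦1, 2↦3} → |E|=5, then 3 more step(s) → NF |V|=4 |E|=0 V={0:A, 2:C, 5:B, 6:B} E=∅
graphs isomorphic (equal up to label-preserving node renaming)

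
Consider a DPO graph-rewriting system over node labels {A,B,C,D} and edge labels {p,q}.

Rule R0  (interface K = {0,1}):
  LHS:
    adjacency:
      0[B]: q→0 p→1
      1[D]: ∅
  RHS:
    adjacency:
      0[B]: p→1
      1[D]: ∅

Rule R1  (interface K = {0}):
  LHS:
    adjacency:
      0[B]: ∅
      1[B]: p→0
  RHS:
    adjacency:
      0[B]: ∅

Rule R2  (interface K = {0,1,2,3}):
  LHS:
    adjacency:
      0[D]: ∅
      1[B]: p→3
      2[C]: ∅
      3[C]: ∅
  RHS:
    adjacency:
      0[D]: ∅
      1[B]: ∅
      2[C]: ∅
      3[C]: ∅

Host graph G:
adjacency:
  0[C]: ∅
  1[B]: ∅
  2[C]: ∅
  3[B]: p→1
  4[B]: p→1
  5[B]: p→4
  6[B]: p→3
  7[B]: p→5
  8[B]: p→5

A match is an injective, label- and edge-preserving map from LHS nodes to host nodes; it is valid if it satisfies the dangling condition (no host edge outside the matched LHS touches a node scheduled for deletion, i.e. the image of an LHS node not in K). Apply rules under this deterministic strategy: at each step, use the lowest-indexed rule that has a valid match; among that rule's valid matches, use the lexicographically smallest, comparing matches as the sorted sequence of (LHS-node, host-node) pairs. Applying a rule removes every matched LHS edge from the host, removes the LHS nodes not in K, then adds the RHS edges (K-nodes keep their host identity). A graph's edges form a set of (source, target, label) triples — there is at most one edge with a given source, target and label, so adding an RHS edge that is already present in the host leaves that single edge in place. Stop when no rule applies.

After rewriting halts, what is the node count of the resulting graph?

start.  V:9 E:6  edges: 3-p->1 4-p->1 5-p->4 6-p->3 7-p->5 8-p->5
1. fire R1 via {0↦3, 1↦6}  →  V:8 E:5  edges: 3-p->1 4-p->1 5-p->4 7-p->5 8-p->5
2. fire R1 via {0↦1, 1↦3}  →  V:7 E:4  edges: 4-p->1 5-p->4 7-p->5 8-p->5
3. fire R1 via {0↦5, 1↦7}  →  V:6 E:3  edges: 4-p->1 5-p->4 8-p->5
4. fire R1 via {0↦5, 1↦8}  →  V:5 E:2  edges: 4-p->1 5-p->4
5. fire R1 via {0↦4, 1↦5}  →  V:4 E:1  edges: 4-p->1
6. fire R1 via {0↦1, 1↦4}  →  V:3 E:0  edges: ∅
normal form: no rule applies after step 6
NF nodes: {0:C, 1:B, 2:C}

Answer: 3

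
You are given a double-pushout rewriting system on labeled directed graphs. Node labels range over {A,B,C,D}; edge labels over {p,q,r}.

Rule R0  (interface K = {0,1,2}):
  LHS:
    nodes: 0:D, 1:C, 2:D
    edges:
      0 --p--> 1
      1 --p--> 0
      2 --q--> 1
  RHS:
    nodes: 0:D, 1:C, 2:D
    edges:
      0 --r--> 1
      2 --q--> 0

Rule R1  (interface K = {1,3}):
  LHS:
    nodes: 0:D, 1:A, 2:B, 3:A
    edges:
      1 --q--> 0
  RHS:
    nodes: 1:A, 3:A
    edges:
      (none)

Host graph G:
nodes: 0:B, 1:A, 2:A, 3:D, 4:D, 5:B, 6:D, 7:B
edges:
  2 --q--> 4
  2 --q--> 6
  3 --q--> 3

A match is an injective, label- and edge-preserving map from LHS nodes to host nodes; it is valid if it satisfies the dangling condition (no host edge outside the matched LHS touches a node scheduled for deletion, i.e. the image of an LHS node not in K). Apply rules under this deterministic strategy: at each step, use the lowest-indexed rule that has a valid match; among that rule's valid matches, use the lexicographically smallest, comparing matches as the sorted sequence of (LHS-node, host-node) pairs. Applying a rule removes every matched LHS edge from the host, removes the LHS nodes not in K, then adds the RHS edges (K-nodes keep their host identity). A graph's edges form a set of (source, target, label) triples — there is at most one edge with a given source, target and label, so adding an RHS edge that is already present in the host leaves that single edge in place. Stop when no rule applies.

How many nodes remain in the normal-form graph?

Answer: 4

Derivation:
start.  V:8 E:3  edges: 2-q->4 2-q->6 3-q->3
1. fire R1 via {0↦4, 1↦2, 2↦0, 3↦1}  →  V:6 E:2  edges: 2-q->6 3-q->3
2. fire R1 via {0↦6, 1↦2, 2↦5, 3↦1}  →  V:4 E:1  edges: 3-q->3
halt: no rule applies after step 2
NF nodes: {1:A, 2:A, 3:D, 7:B}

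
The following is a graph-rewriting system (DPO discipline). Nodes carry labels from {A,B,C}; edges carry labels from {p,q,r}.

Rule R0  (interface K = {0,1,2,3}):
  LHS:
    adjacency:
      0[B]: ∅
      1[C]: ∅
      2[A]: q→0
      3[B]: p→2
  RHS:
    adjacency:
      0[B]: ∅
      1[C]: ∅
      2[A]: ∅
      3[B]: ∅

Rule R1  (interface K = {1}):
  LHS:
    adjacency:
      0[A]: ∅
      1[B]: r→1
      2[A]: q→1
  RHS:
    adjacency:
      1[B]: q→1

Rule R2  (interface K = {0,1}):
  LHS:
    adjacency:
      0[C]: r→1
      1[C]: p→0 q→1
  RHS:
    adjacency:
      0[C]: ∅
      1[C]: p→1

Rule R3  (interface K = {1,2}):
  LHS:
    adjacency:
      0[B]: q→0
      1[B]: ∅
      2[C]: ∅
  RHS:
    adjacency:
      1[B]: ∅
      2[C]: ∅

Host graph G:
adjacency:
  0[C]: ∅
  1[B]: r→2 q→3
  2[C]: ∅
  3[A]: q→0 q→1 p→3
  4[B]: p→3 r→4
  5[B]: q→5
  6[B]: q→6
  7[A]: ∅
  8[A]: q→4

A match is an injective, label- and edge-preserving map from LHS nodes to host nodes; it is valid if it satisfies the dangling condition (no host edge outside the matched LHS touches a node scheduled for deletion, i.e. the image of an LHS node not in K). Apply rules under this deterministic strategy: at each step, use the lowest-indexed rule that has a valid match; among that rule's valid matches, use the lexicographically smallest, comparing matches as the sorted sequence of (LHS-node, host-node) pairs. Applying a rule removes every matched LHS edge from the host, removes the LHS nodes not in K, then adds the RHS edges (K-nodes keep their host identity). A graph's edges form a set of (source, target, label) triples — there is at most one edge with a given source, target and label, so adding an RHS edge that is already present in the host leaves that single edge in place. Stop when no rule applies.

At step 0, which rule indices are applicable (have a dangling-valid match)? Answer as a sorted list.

R0: 2 valid matches — {0↦1, 1↦0, 2↦3, 3↦4}, {0↦1, 1↦2, 2↦3, 3↦4}
R1: 1 valid match — {0↦7, 1↦4, 2↦8}
R2: no valid match — LHS pattern not found
R3: 12 valid matches — {0↦5, 1↦1, 2↦0}, {0↦5, 1↦1, 2↦2}, {0↦5, 1↦4, 2↦0} (+9 more)

Answer: [R0,R1,R3]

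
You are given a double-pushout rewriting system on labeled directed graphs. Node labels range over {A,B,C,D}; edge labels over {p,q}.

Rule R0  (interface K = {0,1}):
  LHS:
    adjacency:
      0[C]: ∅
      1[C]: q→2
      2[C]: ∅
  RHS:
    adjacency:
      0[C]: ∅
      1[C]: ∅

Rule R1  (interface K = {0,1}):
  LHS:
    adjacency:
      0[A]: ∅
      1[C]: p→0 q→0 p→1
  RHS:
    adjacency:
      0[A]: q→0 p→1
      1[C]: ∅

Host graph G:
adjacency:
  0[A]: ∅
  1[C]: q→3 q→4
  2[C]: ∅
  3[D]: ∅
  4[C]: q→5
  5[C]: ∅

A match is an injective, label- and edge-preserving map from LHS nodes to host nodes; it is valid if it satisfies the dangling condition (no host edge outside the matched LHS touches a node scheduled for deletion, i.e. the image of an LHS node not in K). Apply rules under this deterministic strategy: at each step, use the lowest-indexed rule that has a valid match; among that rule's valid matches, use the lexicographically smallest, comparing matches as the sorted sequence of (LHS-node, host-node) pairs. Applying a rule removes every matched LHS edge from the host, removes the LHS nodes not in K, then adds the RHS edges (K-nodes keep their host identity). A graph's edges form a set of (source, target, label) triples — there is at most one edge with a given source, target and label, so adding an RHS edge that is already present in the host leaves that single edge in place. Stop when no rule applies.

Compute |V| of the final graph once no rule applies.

Answer: 4

Rewrite trace:
start.  V:6 E:3  edges: 1-q->3 1-q->4 4-q->5
1. fire R0 via {0↦1, 1↦4, 2↦5}  →  V:5 E:2  edges: 1-q->3 1-q->4
2. fire R0 via {0↦2, 1↦1, 2↦4}  →  V:4 E:1  edges: 1-q->3
halt: no rule applies after step 2
NF nodes: {0:A, 1:C, 2:C, 3:D}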